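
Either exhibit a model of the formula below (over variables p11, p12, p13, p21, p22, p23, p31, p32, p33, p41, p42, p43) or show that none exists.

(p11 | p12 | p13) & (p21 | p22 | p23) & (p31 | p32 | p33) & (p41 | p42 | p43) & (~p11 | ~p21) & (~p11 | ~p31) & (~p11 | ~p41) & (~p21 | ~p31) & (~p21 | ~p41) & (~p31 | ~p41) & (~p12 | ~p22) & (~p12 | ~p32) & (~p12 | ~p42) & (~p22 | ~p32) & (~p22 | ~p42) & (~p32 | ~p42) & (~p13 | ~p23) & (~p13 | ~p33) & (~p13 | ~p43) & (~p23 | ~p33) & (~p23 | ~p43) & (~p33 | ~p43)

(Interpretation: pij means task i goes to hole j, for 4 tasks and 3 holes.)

Suppose p11 = 0.
Suppose p12 = 1.
The clause (~p22) is unit, so p22 = 0.
The clause (~p32) is unit, so p32 = 0.
The clause (~p42) is unit, so p42 = 0.
Suppose p21 = 1.
The clause (~p31) is unit, so p31 = 0.
The clause (p33) is unit, so p33 = 1.
The clause (~p41) is unit, so p41 = 0.
The clause (p43) is unit, so p43 = 1.
Now (~p43) is unsatisfied and unit — conflict.
So p21 must be the other value — set p21 = 0.
The clause (p23) is unit, so p23 = 1.
The clause (~p13) is unit, so p13 = 0.
The clause (~p33) is unit, so p33 = 0.
The clause (p31) is unit, so p31 = 1.
The clause (~p41) is unit, so p41 = 0.
The clause (p43) is unit, so p43 = 1.
Now (~p43) is unsatisfied and unit — conflict.
Both values of p21 lead to a conflict.
So p12 must be the other value — set p12 = 0.
The clause (p13) is unit, so p13 = 1.
The clause (~p23) is unit, so p23 = 0.
The clause (~p33) is unit, so p33 = 0.
The clause (~p43) is unit, so p43 = 0.
Suppose p21 = 1.
The clause (~p31) is unit, so p31 = 0.
The clause (p32) is unit, so p32 = 1.
The clause (~p41) is unit, so p41 = 0.
The clause (p42) is unit, so p42 = 1.
Now (~p42) is unsatisfied and unit — conflict.
So p21 must be the other value — set p21 = 0.
The clause (p22) is unit, so p22 = 1.
The clause (~p32) is unit, so p32 = 0.
The clause (p31) is unit, so p31 = 1.
The clause (~p41) is unit, so p41 = 0.
The clause (p42) is unit, so p42 = 1.
Now (~p42) is unsatisfied and unit — conflict.
Both values of p21 lead to a conflict.
Both values of p12 lead to a conflict.
So p11 must be the other value — set p11 = 1.
The clause (~p21) is unit, so p21 = 0.
The clause (~p31) is unit, so p31 = 0.
The clause (~p41) is unit, so p41 = 0.
Suppose p22 = 1.
The clause (~p12) is unit, so p12 = 0.
The clause (~p32) is unit, so p32 = 0.
The clause (p33) is unit, so p33 = 1.
The clause (~p42) is unit, so p42 = 0.
The clause (p43) is unit, so p43 = 1.
Now (~p43) is unsatisfied and unit — conflict.
So p22 must be the other value — set p22 = 0.
The clause (p23) is unit, so p23 = 1.
The clause (~p13) is unit, so p13 = 0.
The clause (~p33) is unit, so p33 = 0.
The clause (p32) is unit, so p32 = 1.
The clause (~p12) is unit, so p12 = 0.
The clause (~p42) is unit, so p42 = 0.
The clause (p43) is unit, so p43 = 1.
Now (~p43) is unsatisfied and unit — conflict.
Both values of p22 lead to a conflict.
Both values of p11 lead to a conflict.

UNSATISFIABLE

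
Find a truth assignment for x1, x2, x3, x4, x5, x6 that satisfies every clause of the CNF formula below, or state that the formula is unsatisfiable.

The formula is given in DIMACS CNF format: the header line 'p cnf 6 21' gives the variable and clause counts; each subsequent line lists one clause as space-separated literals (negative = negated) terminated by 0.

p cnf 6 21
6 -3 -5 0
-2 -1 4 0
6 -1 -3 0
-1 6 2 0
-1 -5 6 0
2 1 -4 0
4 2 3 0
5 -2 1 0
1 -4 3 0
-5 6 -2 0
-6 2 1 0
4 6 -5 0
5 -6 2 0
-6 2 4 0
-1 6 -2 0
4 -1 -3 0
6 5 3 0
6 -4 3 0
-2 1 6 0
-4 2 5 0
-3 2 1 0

Branch on x6: set x6 = True.
Branch on x2: set x2 = False.
(x1) alone gives x1 = True.
(x5) alone gives x5 = True.
(x4) alone gives x4 = True.
All clauses hold; x3 can take either value.

x1=True, x2=False, x3=True, x4=True, x5=True, x6=True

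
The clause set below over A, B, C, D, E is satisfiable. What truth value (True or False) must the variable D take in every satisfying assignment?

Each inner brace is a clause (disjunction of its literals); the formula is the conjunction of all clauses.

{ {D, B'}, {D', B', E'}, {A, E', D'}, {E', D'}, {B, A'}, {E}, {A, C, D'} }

False

Suppose D = 1.
(E') alone gives E = 0.
Now (E) is unsatisfied and unit — conflict.
So every satisfying assignment has D = False.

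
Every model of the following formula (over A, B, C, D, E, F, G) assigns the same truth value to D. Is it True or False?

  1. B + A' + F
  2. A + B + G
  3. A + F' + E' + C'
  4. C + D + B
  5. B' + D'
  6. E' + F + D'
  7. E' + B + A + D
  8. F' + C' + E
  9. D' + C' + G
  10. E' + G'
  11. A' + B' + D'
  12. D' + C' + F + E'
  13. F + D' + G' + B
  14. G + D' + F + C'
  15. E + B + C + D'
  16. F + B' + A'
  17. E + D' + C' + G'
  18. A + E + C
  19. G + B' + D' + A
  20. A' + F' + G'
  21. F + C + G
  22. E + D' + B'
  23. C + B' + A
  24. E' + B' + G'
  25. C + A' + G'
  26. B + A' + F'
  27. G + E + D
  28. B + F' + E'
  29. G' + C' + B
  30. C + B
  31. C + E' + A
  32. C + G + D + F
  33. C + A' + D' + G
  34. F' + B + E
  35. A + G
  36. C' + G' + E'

Suppose D = 1.
(B') alone gives B = 0.
(C) alone gives C = 1.
(G) alone gives G = 1.
Now (G') is unsatisfied and unit — conflict.
So every satisfying assignment has D = False.

False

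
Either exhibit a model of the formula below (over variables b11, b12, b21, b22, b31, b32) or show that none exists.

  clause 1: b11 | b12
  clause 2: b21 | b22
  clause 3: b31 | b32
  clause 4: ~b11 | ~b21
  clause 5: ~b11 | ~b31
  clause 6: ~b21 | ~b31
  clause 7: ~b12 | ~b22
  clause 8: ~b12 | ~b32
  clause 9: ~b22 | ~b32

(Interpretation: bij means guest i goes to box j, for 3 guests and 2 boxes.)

Try b11 = 1.
(~b21) alone gives b21 = 0.
(b22) alone gives b22 = 1.
(~b31) alone gives b31 = 0.
(b32) alone gives b32 = 1.
Now (~b32) is unsatisfied and unit — conflict.
So b11 must be the other value — set b11 = 0.
(b12) alone gives b12 = 1.
(~b22) alone gives b22 = 0.
(b21) alone gives b21 = 1.
(~b31) alone gives b31 = 0.
(b32) alone gives b32 = 1.
Now (~b32) is unsatisfied and unit — conflict.
Neither b11 = 1 nor b11 = 0 works.

UNSATISFIABLE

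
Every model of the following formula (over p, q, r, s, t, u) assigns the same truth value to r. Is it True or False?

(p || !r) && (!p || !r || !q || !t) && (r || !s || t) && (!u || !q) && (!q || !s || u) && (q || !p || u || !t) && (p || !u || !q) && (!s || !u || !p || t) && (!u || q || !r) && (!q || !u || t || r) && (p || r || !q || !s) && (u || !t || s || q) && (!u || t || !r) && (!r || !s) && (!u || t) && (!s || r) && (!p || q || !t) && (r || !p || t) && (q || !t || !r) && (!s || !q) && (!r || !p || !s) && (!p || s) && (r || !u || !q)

Suppose r = true.
From the singleton clause (p), p = true.
From the singleton clause (!s), s = false.
But (s) is also a unit clause — contradiction.
So every satisfying assignment has r = False.

False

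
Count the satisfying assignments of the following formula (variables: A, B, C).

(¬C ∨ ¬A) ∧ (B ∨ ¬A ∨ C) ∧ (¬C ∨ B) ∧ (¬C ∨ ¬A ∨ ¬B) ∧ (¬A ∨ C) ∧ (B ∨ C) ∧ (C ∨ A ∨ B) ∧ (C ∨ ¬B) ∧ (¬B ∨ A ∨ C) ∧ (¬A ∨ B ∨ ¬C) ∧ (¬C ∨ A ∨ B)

1

There are 2^3 = 8 truth assignments over (A, B, C).
Split on C. With C = True, the clauses containing C are satisfied and ¬C drops from the rest; 1 of the 2^2 = 4 assignments to the other variables satisfy what remains.
With C = False, by the same count on the reduced clause set, 0 assignments work.
(One model: A=F, B=T, C=T.)
Total: 1 + 0 = 1.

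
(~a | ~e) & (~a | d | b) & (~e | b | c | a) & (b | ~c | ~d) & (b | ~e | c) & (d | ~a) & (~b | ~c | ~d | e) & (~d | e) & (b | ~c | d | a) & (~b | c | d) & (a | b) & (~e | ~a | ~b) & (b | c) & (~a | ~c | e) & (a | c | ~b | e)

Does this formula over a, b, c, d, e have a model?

Suppose a = 0.
The clause (b) is unit, so b = 1.
Suppose d = 1.
The clause (e) is unit, so e = 1.
All clauses hold; c can take either value.
A satisfying assignment: a: 0, b: 1, c: 0, d: 1, e: 1.

Satisfiable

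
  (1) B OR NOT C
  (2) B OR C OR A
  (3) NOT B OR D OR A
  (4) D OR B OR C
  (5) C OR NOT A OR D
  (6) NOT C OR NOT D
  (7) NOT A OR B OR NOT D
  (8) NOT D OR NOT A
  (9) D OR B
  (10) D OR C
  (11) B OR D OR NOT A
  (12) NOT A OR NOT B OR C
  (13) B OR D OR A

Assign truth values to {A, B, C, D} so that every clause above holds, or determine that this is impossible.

A=false; B=true; C=false; D=true

Case B = true:
Case D = true:
(NOT C) alone gives C = false.
(NOT A) alone gives A = false.
This assignment satisfies each clause.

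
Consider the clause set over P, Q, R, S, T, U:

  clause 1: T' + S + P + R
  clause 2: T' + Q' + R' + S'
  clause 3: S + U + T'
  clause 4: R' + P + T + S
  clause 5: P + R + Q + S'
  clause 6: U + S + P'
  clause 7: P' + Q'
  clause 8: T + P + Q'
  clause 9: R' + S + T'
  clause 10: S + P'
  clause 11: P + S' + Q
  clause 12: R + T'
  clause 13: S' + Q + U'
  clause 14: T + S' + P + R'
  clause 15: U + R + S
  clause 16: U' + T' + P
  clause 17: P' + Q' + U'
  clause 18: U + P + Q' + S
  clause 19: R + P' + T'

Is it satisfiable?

Satisfiable

Try P = 1.
The clause (Q') is unit, so Q = 0.
The clause (S) is unit, so S = 1.
The clause (U') is unit, so U = 0.
Try R = 1.
No clause remains; T is free.
A satisfying assignment: P ↦ 1, Q ↦ 0, R ↦ 1, S ↦ 1, T ↦ 1, U ↦ 0.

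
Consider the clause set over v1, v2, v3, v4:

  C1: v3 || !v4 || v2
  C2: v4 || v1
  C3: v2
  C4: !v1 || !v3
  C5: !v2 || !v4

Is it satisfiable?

Satisfiable

The clause (v2) is unit, so v2 = true.
The clause (!v4) is unit, so v4 = false.
The clause (v1) is unit, so v1 = true.
The clause (!v3) is unit, so v3 = false.
Every clause now holds.
A satisfying assignment: v1=true,  v2=true,  v3=false,  v4=false.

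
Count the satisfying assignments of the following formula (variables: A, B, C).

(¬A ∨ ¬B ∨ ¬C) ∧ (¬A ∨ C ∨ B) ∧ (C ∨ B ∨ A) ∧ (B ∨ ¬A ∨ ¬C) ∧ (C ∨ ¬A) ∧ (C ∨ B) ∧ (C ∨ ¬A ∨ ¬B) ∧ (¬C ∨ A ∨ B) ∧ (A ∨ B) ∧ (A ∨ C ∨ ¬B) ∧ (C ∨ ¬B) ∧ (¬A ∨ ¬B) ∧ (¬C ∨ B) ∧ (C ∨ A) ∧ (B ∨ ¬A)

There are 2^3 = 8 truth assignments over (A, B, C).
Check each against the 15 clauses (columns in the order A, B, C):
  F F F  ✗ fails (C ∨ B ∨ A)
  F F T  ✗ fails (¬C ∨ A ∨ B)
  F T F  ✗ fails (A ∨ C ∨ ¬B)
  F T T  ✓ satisfies all
  T F F  ✗ fails (¬A ∨ C ∨ B)
  T F T  ✗ fails (B ∨ ¬A ∨ ¬C)
  T T F  ✗ fails (C ∨ ¬A)
  T T T  ✗ fails (¬A ∨ ¬B ∨ ¬C)
1 of the 8 rows is a model.

1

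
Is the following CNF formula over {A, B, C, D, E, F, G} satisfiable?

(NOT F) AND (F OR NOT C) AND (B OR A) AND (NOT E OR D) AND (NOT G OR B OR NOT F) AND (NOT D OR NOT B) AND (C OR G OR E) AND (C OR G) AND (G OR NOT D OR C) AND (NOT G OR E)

Yes, satisfiable

From the singleton clause (NOT F), F = false.
From the singleton clause (NOT C), C = false.
From the singleton clause (G), G = true.
From the singleton clause (E), E = true.
From the singleton clause (D), D = true.
From the singleton clause (NOT B), B = false.
From the singleton clause (A), A = true.
This assignment satisfies each clause.
A satisfying assignment: A: true,  B: false,  C: false,  D: true,  E: true,  F: false,  G: true.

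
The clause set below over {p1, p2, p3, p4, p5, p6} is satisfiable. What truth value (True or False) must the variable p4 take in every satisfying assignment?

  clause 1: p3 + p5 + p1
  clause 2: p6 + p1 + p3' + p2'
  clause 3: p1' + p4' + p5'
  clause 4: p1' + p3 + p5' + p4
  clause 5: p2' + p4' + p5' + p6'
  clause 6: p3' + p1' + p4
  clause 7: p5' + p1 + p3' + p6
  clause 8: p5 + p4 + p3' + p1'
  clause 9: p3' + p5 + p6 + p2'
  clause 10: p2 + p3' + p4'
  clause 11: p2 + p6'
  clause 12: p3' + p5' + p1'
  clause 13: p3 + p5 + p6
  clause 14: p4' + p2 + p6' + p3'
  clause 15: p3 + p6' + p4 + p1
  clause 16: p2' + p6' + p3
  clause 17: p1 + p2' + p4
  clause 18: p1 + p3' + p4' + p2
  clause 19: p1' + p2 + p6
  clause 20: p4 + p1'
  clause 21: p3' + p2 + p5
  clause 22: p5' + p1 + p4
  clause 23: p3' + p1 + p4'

True

Suppose p4 = 0.
(p1') alone gives p1 = 0.
(p2') alone gives p2 = 0.
(p6') alone gives p6 = 0.
(p5') alone gives p5 = 0.
(p3) alone gives p3 = 1.
But (p3') is also a unit clause — contradiction.
So every satisfying assignment has p4 = True.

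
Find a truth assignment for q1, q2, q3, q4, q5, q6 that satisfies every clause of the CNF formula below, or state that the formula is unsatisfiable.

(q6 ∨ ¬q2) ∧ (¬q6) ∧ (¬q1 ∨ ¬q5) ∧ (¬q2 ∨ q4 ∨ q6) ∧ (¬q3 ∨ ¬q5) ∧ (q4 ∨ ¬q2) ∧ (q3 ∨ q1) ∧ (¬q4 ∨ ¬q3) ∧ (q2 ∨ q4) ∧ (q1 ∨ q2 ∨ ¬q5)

q1: True,  q2: False,  q3: False,  q4: True,  q5: False,  q6: False

Unit clause (¬q6) forces q6 = False.
Unit clause (¬q2) forces q2 = False.
Unit clause (q4) forces q4 = True.
Unit clause (¬q3) forces q3 = False.
Unit clause (q1) forces q1 = True.
Unit clause (¬q5) forces q5 = False.
All clauses are satisfied.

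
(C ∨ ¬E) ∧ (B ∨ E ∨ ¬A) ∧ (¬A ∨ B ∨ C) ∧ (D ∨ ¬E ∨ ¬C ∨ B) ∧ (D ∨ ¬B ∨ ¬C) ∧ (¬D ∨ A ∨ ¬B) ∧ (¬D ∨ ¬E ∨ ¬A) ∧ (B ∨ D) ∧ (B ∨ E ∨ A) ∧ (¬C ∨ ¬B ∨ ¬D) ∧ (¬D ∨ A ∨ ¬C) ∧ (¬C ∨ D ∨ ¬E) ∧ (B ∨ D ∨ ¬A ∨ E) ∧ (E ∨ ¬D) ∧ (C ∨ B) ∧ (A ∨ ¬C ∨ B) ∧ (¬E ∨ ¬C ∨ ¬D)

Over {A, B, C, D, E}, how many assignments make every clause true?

2

There are 2^5 = 32 truth assignments over (A, B, C, D, E).
Split on C. With C = True, the clauses containing C are satisfied and ¬C drops from the rest; 0 of the 2^4 = 16 assignments to the other variables satisfy what remains.
With C = False, by the same count on the reduced clause set, 2 assignments work.
(One model: A=F, B=T, C=F, D=F, E=F.)
Total: 0 + 2 = 2.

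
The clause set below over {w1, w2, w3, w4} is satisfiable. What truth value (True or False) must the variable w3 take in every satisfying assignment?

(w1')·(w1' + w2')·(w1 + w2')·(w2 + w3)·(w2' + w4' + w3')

Suppose w3 = 0.
(w1') alone gives w1 = 0.
(w2') alone gives w2 = 0.
That conflicts with the unit clause (w2).
So every satisfying assignment has w3 = True.

True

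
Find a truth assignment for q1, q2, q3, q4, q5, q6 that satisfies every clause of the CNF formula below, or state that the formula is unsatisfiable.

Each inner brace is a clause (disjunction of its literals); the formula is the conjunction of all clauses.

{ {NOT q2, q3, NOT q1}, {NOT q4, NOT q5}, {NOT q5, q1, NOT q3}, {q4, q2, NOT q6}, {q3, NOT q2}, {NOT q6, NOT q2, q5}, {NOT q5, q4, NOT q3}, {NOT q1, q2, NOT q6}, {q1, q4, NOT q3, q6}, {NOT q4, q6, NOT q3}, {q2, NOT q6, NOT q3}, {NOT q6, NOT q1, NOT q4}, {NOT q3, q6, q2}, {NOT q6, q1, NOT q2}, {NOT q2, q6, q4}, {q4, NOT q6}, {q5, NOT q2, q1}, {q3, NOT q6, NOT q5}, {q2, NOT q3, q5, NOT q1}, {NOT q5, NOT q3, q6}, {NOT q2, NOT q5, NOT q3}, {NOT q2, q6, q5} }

q1: false,  q2: false,  q3: false,  q4: false,  q5: true,  q6: false

Branch on q4: set q4 = false.
Unit clause (NOT q6) forces q6 = false.
Unit clause (NOT q2) forces q2 = false.
Unit clause (NOT q3) forces q3 = false.
Every clause is now satisfied; q1, q5 are unconstrained.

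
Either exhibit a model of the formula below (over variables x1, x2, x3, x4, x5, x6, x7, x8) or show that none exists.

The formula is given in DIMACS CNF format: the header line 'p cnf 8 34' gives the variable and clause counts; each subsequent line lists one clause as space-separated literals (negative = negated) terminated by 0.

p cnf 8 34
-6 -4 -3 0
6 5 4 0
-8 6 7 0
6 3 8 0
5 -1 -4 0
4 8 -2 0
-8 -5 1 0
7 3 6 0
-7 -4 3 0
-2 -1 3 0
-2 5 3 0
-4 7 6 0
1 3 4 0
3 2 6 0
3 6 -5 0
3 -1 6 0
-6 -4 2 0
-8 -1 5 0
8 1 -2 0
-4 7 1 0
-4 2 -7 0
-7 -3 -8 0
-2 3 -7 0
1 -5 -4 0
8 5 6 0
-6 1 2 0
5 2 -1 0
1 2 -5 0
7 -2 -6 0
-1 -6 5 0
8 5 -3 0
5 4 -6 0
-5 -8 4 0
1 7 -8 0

x1 ↦ True, x2 ↦ False, x3 ↦ True, x4 ↦ False, x5 ↦ True, x6 ↦ True, x7 ↦ False, x8 ↦ False

Try x6 = True.
Try x4 = False.
(x5) alone gives x5 = True.
(¬x8) alone gives x8 = False.
(¬x2) alone gives x2 = False.
(x1) alone gives x1 = True.
No clause remains; x3, x7 are free.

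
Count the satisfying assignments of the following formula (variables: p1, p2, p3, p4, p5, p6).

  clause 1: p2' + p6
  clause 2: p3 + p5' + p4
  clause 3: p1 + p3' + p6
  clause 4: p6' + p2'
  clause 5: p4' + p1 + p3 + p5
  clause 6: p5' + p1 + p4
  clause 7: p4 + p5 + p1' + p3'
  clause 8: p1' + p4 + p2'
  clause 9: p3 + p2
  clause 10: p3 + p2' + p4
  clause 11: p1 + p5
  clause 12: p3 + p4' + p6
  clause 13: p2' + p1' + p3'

7

There are 2^6 = 64 truth assignments over (p1, p2, p3, p4, p5, p6).
Split on p1. With p1 = 1, the clauses containing p1 are satisfied and p1' drops from the rest; 6 of the 2^5 = 32 assignments to the other variables satisfy what remains.
With p1 = 0, by the same count on the reduced clause set, 1 assignment works.
Total: 6 + 1 = 7.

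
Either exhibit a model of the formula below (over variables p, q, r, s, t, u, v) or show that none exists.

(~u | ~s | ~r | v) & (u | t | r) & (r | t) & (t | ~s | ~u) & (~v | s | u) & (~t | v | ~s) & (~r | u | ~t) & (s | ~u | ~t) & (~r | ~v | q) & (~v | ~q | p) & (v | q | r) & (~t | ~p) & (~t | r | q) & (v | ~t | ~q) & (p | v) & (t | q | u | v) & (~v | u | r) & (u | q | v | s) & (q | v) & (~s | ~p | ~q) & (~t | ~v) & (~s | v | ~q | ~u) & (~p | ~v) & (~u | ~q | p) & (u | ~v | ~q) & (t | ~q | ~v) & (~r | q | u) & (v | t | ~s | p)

p=1; q=1; r=1; s=0; t=0; u=0; v=0

Try r = 1.
Try u = 0.
From the singleton clause (~t), t = 0.
From the singleton clause (q), q = 1.
From the singleton clause (~v), v = 0.
From the singleton clause (p), p = 1.
From the singleton clause (~s), s = 0.
Every clause now holds.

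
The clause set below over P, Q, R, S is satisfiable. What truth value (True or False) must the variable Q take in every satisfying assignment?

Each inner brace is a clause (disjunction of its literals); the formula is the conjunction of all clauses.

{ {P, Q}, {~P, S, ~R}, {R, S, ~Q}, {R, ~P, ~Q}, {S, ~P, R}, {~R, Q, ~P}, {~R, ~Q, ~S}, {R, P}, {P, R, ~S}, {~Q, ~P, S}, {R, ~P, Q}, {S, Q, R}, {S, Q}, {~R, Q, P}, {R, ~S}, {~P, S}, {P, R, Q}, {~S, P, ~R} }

Suppose Q = 0.
Unit clause (P) forces P = 1.
Unit clause (~R) forces R = 0.
That conflicts with the unit clause (R).
So every satisfying assignment has Q = True.

True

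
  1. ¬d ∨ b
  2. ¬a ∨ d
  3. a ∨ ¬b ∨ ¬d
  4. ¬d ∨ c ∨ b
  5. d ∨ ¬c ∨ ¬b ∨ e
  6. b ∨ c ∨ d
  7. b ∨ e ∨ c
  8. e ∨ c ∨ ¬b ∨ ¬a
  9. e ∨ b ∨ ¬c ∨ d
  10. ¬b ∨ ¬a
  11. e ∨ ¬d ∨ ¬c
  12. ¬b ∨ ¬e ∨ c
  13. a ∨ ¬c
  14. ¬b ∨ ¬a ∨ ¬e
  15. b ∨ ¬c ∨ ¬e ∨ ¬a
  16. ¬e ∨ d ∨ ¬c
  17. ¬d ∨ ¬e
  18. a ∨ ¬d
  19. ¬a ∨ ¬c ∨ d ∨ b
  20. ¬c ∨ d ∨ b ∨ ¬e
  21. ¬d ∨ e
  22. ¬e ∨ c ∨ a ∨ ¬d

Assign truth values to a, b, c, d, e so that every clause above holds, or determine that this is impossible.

a=False; b=True; c=False; d=False; e=False

Case d = False:
(¬a) alone gives a = False.
(¬c) alone gives c = False.
(b) alone gives b = True.
(¬e) alone gives e = False.
All clauses are satisfied.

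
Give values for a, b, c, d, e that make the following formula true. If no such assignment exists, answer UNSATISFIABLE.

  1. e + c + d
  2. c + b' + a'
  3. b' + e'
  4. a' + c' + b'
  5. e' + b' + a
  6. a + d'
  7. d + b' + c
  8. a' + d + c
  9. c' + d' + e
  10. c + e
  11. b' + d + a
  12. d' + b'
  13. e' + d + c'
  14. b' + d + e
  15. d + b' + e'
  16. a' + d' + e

Suppose b = 0.
Suppose a = 1.
Suppose d = 1.
(e) alone gives e = 1.
All clauses hold; c can take either value.

a=1; b=0; c=1; d=1; e=1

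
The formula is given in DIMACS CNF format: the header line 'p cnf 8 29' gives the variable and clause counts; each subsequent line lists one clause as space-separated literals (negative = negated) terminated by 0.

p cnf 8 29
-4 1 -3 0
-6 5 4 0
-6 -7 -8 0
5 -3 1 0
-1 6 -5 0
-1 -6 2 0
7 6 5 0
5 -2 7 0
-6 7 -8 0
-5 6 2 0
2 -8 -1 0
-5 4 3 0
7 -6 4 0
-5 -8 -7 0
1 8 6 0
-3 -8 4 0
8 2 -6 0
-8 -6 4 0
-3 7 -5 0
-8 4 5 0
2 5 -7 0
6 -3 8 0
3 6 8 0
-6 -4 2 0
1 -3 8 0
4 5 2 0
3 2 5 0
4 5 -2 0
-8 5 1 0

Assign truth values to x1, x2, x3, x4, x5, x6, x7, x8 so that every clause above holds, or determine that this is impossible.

x1 ↦ True; x2 ↦ True; x3 ↦ False; x4 ↦ True; x5 ↦ True; x6 ↦ True; x7 ↦ True; x8 ↦ False

Try x4 = True.
Try x1 = True.
Try x6 = True.
(x2) alone gives x2 = True.
Try x7 = True.
(¬x8) alone gives x8 = False.
All clauses hold; x3, x5 can take either value.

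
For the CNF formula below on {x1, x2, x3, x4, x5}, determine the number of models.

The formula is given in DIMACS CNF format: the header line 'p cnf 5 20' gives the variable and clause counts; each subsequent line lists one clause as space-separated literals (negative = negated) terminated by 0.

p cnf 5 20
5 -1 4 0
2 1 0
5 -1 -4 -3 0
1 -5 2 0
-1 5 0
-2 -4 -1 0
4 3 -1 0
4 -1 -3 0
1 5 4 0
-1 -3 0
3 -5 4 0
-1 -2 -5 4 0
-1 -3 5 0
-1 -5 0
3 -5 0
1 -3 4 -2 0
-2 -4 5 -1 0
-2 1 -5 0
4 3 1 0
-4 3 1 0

1

There are 2^5 = 32 truth assignments over (x1, x2, x3, x4, x5).
Split on x5. With x5 = True, the clauses containing x5 are satisfied and ¬x5 drops from the rest; 0 of the 2^4 = 16 assignments to the other variables satisfy what remains.
With x5 = False, by the same count on the reduced clause set, 1 assignment works.
(One model: x1=F, x2=T, x3=T, x4=T, x5=F.)
Total: 0 + 1 = 1.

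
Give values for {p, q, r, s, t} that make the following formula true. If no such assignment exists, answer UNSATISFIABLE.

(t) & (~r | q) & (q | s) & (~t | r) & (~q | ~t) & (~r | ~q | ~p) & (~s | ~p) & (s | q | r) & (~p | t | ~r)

UNSATISFIABLE

Unit clause (t) forces t = 1.
Unit clause (r) forces r = 1.
Unit clause (q) forces q = 1.
But (~q) is also a unit clause — contradiction.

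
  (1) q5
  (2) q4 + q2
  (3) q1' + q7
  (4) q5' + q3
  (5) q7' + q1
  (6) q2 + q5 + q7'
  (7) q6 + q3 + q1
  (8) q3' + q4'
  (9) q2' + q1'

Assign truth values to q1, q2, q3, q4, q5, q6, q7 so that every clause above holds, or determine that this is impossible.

q1: 0, q2: 1, q3: 1, q4: 0, q5: 1, q6: 1, q7: 0

(q5) alone gives q5 = 1.
(q3) alone gives q3 = 1.
(q4') alone gives q4 = 0.
(q2) alone gives q2 = 1.
(q1') alone gives q1 = 0.
(q7') alone gives q7 = 0.
No clause remains; q6 is free.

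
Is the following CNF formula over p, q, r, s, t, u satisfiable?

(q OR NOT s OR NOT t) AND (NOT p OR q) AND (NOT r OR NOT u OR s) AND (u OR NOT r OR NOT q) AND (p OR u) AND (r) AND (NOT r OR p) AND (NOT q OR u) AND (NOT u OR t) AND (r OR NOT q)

Yes, satisfiable

Unit clause (r) forces r = true.
Unit clause (p) forces p = true.
Unit clause (q) forces q = true.
Unit clause (u) forces u = true.
Unit clause (s) forces s = true.
Unit clause (t) forces t = true.
All clauses are satisfied.
A satisfying assignment: p: true,  q: true,  r: true,  s: true,  t: true,  u: true.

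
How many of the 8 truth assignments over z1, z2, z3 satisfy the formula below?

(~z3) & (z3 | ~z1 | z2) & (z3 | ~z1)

There are 2^3 = 8 truth assignments over (z1, z2, z3).
Check each against the 3 clauses (columns in the order z1, z2, z3):
  F F F  ✓ satisfies all
  F F T  ✗ fails (~z3)
  F T F  ✓ satisfies all
  F T T  ✗ fails (~z3)
  T F F  ✗ fails (z3 | ~z1 | z2)
  T F T  ✗ fails (~z3)
  T T F  ✗ fails (z3 | ~z1)
  T T T  ✗ fails (~z3)
2 of the 8 rows are models.

2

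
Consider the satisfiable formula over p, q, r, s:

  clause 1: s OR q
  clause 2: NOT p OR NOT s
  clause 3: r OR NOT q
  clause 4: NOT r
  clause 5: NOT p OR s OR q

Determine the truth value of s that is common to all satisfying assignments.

True

Suppose s = false.
From the singleton clause (q), q = true.
From the singleton clause (r), r = true.
But (NOT r) is also a unit clause — contradiction.
So every satisfying assignment has s = True.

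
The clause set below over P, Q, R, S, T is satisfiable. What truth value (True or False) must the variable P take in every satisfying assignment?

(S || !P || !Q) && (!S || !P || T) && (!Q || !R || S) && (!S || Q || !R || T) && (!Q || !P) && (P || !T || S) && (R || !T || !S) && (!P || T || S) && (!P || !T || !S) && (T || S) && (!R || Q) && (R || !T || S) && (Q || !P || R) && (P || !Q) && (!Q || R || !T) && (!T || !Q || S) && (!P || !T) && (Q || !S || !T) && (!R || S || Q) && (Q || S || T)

False

Suppose P = true.
(!Q) alone gives Q = false.
(!R) alone gives R = false.
That conflicts with the unit clause (R).
So every satisfying assignment has P = False.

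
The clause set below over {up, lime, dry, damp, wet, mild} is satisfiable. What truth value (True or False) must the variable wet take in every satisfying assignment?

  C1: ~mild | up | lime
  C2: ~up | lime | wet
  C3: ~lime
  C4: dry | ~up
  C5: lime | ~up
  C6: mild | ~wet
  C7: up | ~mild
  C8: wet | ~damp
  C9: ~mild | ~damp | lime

Suppose wet = 1.
(~lime) alone gives lime = 0.
(~up) alone gives up = 0.
(~mild) alone gives mild = 0.
But (mild) is also a unit clause — contradiction.
So every satisfying assignment has wet = False.

False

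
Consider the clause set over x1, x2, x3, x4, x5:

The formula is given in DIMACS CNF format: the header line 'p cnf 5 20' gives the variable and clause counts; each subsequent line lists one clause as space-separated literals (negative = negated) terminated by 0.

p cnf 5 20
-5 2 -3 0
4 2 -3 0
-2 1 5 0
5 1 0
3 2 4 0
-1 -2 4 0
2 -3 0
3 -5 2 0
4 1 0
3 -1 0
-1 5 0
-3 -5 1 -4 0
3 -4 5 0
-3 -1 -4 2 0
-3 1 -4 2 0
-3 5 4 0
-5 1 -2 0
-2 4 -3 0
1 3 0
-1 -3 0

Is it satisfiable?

Branch on x5: set x5 = True.
Branch on x2: set x2 = True.
From the singleton clause (x1), x1 = True.
From the singleton clause (x4), x4 = True.
From the singleton clause (x3), x3 = True.
That conflicts with the unit clause (¬x3).
Backtrack on x2: now try x2 = False.
From the singleton clause (¬x3), x3 = False.
That conflicts with the unit clause (x3).
Both values of x2 lead to a conflict.
Backtrack on x5: now try x5 = False.
From the singleton clause (x1), x1 = True.
That conflicts with the unit clause (¬x1).
Both values of x5 lead to a conflict.
No assignment satisfies every clause.

No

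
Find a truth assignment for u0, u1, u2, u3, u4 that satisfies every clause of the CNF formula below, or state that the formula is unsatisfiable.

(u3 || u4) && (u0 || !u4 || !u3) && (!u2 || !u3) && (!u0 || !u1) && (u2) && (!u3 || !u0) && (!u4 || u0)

u0=true; u1=false; u2=true; u3=false; u4=true

From the singleton clause (u2), u2 = true.
From the singleton clause (!u3), u3 = false.
From the singleton clause (u4), u4 = true.
From the singleton clause (u0), u0 = true.
From the singleton clause (!u1), u1 = false.
This assignment satisfies each clause.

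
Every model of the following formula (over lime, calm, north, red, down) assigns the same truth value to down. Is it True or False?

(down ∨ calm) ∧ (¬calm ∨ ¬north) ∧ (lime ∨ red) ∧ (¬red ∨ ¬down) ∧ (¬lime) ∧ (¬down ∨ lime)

Suppose down = True.
The clause (¬red) is unit, so red = False.
The clause (lime) is unit, so lime = True.
That conflicts with the unit clause (¬lime).
So every satisfying assignment has down = False.

False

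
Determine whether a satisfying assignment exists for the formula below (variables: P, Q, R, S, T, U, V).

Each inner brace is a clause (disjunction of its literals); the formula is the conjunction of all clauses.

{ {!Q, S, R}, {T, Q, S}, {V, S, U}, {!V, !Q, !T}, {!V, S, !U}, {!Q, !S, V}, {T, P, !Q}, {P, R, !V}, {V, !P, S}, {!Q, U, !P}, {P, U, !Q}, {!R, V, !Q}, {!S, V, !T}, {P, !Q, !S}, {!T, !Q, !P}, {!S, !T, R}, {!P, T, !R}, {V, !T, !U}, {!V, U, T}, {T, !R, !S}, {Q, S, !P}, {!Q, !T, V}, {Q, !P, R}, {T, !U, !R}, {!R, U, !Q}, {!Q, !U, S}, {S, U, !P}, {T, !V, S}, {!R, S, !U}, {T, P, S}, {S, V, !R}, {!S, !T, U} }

Satisfiable

Try Q = false.
Try T = false.
The clause (S) is unit, so S = true.
The clause (!R) is unit, so R = false.
The clause (!P) is unit, so P = false.
The clause (!V) is unit, so V = false.
All clauses hold; U can take either value.
A satisfying assignment: P: false, Q: false, R: false, S: true, T: false, U: true, V: false.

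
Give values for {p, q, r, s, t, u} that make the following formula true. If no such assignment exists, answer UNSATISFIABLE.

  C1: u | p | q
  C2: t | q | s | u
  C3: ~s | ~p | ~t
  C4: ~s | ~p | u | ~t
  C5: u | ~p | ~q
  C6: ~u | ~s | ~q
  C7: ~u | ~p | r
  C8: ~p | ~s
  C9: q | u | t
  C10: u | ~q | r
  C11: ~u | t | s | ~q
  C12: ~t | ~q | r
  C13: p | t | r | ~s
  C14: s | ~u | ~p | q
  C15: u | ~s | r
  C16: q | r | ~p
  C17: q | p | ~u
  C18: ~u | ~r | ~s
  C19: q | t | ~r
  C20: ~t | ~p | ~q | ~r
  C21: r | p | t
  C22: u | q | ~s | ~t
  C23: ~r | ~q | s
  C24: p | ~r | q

Try p = 0.
Try u = 0.
Unit clause (q) forces q = 1.
Unit clause (r) forces r = 1.
Unit clause (s) forces s = 1.
All clauses hold; t can take either value.

p ↦ 0, q ↦ 1, r ↦ 1, s ↦ 1, t ↦ 0, u ↦ 0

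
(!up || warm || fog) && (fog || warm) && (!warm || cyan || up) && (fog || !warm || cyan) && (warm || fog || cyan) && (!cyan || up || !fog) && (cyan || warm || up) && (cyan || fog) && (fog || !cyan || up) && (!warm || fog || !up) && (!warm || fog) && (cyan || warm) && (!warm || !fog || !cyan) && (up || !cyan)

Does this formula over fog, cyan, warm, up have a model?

Satisfiable

Suppose fog = true.
Suppose cyan = true.
From the singleton clause (up), up = true.
From the singleton clause (!warm), warm = false.
Every clause now holds.
A satisfying assignment: fog=true; cyan=true; warm=false; up=true.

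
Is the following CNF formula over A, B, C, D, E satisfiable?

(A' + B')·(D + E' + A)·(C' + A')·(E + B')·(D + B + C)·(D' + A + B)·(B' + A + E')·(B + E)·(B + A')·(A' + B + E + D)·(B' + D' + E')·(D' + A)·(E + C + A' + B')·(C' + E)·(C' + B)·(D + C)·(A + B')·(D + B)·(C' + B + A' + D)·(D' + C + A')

Branch on A: set A = 0.
From the singleton clause (D'), D = 0.
From the singleton clause (E'), E = 0.
From the singleton clause (B'), B = 0.
But (B) is also a unit clause — contradiction.
So A must be the other value — set A = 1.
From the singleton clause (B'), B = 0.
But (B) is also a unit clause — contradiction.
Both values of A lead to a conflict.
No assignment satisfies every clause.

Unsatisfiable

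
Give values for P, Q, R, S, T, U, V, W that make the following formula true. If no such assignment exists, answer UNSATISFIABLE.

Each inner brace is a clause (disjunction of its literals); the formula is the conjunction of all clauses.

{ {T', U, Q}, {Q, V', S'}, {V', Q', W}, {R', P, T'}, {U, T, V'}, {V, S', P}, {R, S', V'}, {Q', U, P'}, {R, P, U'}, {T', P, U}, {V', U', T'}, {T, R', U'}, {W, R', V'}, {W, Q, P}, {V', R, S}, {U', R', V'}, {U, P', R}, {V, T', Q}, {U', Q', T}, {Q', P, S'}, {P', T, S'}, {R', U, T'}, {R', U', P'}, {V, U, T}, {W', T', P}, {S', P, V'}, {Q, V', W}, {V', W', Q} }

Case T = 1:
Case U = 1:
The clause (V') is unit, so V = 0.
The clause (Q) is unit, so Q = 1.
Case R = 0:
The clause (P) is unit, so P = 1.
No clause remains; S, W are free.

P=1, Q=1, R=0, S=0, T=1, U=1, V=0, W=1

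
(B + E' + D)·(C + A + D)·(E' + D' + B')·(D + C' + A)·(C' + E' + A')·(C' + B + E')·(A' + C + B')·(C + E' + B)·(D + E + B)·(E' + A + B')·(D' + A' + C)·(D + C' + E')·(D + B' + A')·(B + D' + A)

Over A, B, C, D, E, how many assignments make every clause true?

4

There are 2^5 = 32 truth assignments over (A, B, C, D, E).
Split on C. With C = 1, the clauses containing C are satisfied and C' drops from the rest; 3 of the 2^4 = 16 assignments to the other variables satisfy what remains.
With C = 0, by the same count on the reduced clause set, 1 assignment works.
Total: 3 + 1 = 4.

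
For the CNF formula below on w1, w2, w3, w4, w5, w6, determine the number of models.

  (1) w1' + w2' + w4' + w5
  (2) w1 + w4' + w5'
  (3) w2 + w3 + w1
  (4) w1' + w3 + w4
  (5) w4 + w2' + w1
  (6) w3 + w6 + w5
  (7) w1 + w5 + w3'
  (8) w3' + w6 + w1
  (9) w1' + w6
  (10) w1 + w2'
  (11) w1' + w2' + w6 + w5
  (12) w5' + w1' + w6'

There are 2^6 = 64 truth assignments over (w1, w2, w3, w4, w5, w6).
Split on w5. With w5 = 1, the clauses containing w5 are satisfied and w5' drops from the rest; 1 of the 2^5 = 32 assignments to the other variables satisfy what remains.
With w5 = 0, by the same count on the reduced clause set, 4 assignments work.
Total: 1 + 4 = 5.

5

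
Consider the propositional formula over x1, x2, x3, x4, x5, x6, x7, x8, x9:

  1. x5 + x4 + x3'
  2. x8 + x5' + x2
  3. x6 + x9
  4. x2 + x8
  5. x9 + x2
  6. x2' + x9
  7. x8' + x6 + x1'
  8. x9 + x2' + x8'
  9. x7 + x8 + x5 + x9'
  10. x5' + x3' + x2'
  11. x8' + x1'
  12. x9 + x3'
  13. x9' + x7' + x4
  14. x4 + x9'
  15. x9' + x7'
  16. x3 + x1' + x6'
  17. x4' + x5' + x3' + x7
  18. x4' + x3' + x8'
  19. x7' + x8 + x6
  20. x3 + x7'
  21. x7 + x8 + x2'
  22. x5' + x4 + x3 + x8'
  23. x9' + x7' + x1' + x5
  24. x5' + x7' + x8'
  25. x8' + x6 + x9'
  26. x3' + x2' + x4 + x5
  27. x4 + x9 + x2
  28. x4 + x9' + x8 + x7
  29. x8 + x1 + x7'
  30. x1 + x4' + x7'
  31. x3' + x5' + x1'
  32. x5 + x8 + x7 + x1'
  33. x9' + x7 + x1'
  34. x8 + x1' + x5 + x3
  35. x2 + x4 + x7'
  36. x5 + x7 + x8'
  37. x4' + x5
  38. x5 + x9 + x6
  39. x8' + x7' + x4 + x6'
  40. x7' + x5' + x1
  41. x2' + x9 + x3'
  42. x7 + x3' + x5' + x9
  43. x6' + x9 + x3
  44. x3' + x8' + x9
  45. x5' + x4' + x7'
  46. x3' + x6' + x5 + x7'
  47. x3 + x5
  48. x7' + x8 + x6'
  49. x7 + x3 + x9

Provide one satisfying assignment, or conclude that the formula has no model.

x1: 0; x2: 1; x3: 0; x4: 1; x5: 1; x6: 1; x7: 0; x8: 1; x9: 1

Case x6 = 1:
Case x2 = 1:
The clause (x9) is unit, so x9 = 1.
The clause (x4) is unit, so x4 = 1.
The clause (x7') is unit, so x7 = 0.
The clause (x8) is unit, so x8 = 1.
The clause (x1') is unit, so x1 = 0.
The clause (x3') is unit, so x3 = 0.
The clause (x5) is unit, so x5 = 1.
This assignment satisfies each clause.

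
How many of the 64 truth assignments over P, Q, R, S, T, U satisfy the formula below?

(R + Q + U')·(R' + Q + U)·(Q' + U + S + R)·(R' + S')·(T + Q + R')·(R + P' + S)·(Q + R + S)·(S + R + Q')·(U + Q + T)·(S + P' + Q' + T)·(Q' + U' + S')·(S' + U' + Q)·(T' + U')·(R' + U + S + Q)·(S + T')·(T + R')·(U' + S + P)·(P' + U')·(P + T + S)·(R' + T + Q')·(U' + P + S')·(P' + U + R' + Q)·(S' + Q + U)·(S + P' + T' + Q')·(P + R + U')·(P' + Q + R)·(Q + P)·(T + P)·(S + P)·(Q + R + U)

3

There are 2^6 = 64 truth assignments over (P, Q, R, S, T, U).
Split on S. With S = 1, the clauses containing S are satisfied and S' drops from the rest; 3 of the 2^5 = 32 assignments to the other variables satisfy what remains.
With S = 0, by the same count on the reduced clause set, 0 assignments work.
(One model: P=F, Q=T, R=F, S=T, T=T, U=F.)
Total: 3 + 0 = 3.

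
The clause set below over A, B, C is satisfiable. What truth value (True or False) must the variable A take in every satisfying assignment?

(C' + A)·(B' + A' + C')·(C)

Suppose A = 0.
The clause (C') is unit, so C = 0.
But (C) is also a unit clause — contradiction.
So every satisfying assignment has A = True.

True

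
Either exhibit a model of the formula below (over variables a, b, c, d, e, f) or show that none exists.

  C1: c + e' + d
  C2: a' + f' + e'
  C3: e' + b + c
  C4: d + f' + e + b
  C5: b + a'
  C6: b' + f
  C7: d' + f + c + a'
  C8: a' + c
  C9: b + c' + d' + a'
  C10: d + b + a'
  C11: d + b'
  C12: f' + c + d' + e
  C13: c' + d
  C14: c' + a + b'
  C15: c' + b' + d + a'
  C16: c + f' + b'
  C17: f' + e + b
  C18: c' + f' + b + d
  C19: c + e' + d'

a ↦ 0,  b ↦ 0,  c ↦ 1,  d ↦ 1,  e ↦ 0,  f ↦ 0

Branch on b: set b = 0.
The clause (a') is unit, so a = 0.
Branch on e: set e = 0.
The clause (f') is unit, so f = 0.
Branch on c: set c = 1.
The clause (d) is unit, so d = 1.
Every clause now holds.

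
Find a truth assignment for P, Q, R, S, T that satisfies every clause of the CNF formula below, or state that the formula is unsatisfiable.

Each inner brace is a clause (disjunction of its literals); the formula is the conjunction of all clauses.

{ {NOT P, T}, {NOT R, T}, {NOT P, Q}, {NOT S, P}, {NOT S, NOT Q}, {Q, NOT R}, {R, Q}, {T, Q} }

Branch on P: set P = false.
The clause (NOT S) is unit, so S = false.
Branch on R: set R = true.
The clause (T) is unit, so T = true.
The clause (Q) is unit, so Q = true.
This assignment satisfies each clause.

P ↦ false,  Q ↦ true,  R ↦ true,  S ↦ false,  T ↦ true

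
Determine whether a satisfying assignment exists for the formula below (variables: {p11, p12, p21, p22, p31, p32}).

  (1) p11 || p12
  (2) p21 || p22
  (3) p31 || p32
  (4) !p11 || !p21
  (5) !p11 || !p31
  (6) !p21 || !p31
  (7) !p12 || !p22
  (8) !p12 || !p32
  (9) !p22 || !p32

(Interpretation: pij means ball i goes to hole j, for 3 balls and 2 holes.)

No, unsatisfiable

Case p11 = true:
The clause (!p21) is unit, so p21 = false.
The clause (p22) is unit, so p22 = true.
The clause (!p31) is unit, so p31 = false.
The clause (p32) is unit, so p32 = true.
That conflicts with the unit clause (!p32).
That branch fails; take p11 = false instead.
The clause (p12) is unit, so p12 = true.
The clause (!p22) is unit, so p22 = false.
The clause (p21) is unit, so p21 = true.
The clause (!p31) is unit, so p31 = false.
The clause (p32) is unit, so p32 = true.
That conflicts with the unit clause (!p32).
Both values of p11 lead to a conflict.
No assignment satisfies every clause.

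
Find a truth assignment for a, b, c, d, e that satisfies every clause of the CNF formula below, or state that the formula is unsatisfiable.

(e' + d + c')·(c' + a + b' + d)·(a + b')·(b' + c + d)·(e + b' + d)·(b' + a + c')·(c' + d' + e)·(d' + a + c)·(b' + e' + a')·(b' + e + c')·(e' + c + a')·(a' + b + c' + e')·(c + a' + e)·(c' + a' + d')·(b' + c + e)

a ↦ 0,  b ↦ 0,  c ↦ 1,  d ↦ 0,  e ↦ 0

Suppose a = 0.
(b') alone gives b = 0.
Suppose d = 0.
Suppose e = 0.
All clauses hold; c can take either value.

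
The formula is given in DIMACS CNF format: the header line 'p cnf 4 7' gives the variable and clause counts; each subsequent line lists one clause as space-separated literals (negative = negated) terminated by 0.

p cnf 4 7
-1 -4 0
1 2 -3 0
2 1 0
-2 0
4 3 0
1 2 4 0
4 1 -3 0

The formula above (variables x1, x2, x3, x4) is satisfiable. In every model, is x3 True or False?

Suppose x3 = False.
(¬x2) alone gives x2 = False.
(x1) alone gives x1 = True.
(¬x4) alone gives x4 = False.
Now (x4) is unsatisfied and unit — conflict.
So every satisfying assignment has x3 = True.

True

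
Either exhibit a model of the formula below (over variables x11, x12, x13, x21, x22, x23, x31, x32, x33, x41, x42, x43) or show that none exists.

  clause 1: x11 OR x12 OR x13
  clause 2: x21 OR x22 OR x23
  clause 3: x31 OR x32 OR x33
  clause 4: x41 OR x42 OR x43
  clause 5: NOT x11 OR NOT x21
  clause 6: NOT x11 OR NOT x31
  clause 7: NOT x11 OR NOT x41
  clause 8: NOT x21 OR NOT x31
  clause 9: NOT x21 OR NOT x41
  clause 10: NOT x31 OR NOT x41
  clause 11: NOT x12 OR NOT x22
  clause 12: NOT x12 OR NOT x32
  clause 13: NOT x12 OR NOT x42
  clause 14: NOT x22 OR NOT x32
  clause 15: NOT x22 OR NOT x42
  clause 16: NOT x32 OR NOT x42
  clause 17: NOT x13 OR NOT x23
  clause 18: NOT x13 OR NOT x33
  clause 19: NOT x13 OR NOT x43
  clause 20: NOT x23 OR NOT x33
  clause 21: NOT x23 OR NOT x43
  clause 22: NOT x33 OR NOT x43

UNSATISFIABLE

Branch on x11: set x11 = false.
Branch on x12: set x12 = true.
The clause (NOT x22) is unit, so x22 = false.
The clause (NOT x32) is unit, so x32 = false.
The clause (NOT x42) is unit, so x42 = false.
Branch on x21: set x21 = true.
The clause (NOT x31) is unit, so x31 = false.
The clause (x33) is unit, so x33 = true.
The clause (NOT x41) is unit, so x41 = false.
The clause (x43) is unit, so x43 = true.
But (NOT x43) is also a unit clause — contradiction.
So x21 must be the other value — set x21 = false.
The clause (x23) is unit, so x23 = true.
The clause (NOT x13) is unit, so x13 = false.
The clause (NOT x33) is unit, so x33 = false.
The clause (x31) is unit, so x31 = true.
The clause (NOT x41) is unit, so x41 = false.
The clause (x43) is unit, so x43 = true.
But (NOT x43) is also a unit clause — contradiction.
Either choice for x21 ends in contradiction.
So x12 must be the other value — set x12 = false.
The clause (x13) is unit, so x13 = true.
The clause (NOT x23) is unit, so x23 = false.
The clause (NOT x33) is unit, so x33 = false.
The clause (NOT x43) is unit, so x43 = false.
Branch on x21: set x21 = true.
The clause (NOT x31) is unit, so x31 = false.
The clause (x32) is unit, so x32 = true.
The clause (NOT x41) is unit, so x41 = false.
The clause (x42) is unit, so x42 = true.
But (NOT x42) is also a unit clause — contradiction.
So x21 must be the other value — set x21 = false.
The clause (x22) is unit, so x22 = true.
The clause (NOT x32) is unit, so x32 = false.
The clause (x31) is unit, so x31 = true.
The clause (NOT x41) is unit, so x41 = false.
The clause (x42) is unit, so x42 = true.
But (NOT x42) is also a unit clause — contradiction.
Either choice for x21 ends in contradiction.
Either choice for x12 ends in contradiction.
So x11 must be the other value — set x11 = true.
The clause (NOT x21) is unit, so x21 = false.
The clause (NOT x31) is unit, so x31 = false.
The clause (NOT x41) is unit, so x41 = false.
Branch on x22: set x22 = true.
The clause (NOT x12) is unit, so x12 = false.
The clause (NOT x32) is unit, so x32 = false.
The clause (x33) is unit, so x33 = true.
The clause (NOT x42) is unit, so x42 = false.
The clause (x43) is unit, so x43 = true.
But (NOT x43) is also a unit clause — contradiction.
So x22 must be the other value — set x22 = false.
The clause (x23) is unit, so x23 = true.
The clause (NOT x13) is unit, so x13 = false.
The clause (NOT x33) is unit, so x33 = false.
The clause (x32) is unit, so x32 = true.
The clause (NOT x12) is unit, so x12 = false.
The clause (NOT x42) is unit, so x42 = false.
The clause (x43) is unit, so x43 = true.
But (NOT x43) is also a unit clause — contradiction.
Either choice for x22 ends in contradiction.
Either choice for x11 ends in contradiction.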